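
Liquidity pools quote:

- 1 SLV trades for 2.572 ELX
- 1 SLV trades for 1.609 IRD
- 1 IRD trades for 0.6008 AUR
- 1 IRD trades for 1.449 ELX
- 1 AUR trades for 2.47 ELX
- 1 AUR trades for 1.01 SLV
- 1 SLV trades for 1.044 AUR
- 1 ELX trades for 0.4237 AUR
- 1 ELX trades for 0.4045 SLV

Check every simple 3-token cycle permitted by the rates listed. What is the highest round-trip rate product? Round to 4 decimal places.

AUR→SLV→ELX→AUR: 1.01 × 2.572 × 0.4237 = 1.10065
AUR→ELX→SLV→AUR: 2.47 × 0.4045 × 1.044 = 1.04308
AUR→SLV→IRD→AUR: 1.01 × 1.609 × 0.6008 = 0.97635
IRD→ELX→SLV→IRD: 1.449 × 0.4045 × 1.609 = 0.94307
Maximum is AUR→SLV→ELX→AUR at 1.1007; arbitrage exists.

1.1007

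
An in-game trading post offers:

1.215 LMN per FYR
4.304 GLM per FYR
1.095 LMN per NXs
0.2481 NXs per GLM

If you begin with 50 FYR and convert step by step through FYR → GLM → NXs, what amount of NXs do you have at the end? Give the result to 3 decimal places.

50 FYR × 4.304 = 215.2 GLM
215.2 GLM × 0.2481 = 53.39112 NXs

53.391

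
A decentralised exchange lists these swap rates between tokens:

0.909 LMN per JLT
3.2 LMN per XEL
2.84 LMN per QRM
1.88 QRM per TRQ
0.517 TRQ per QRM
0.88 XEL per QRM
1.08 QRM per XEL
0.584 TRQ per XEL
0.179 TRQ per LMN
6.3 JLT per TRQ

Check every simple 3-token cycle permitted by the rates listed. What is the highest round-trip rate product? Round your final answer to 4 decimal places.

JLT→LMN→TRQ→JLT: 0.909 × 0.179 × 6.3 = 1.02508
XEL→TRQ→QRM→XEL: 0.584 × 1.88 × 0.88 = 0.96617
QRM→LMN→TRQ→QRM: 2.84 × 0.179 × 1.88 = 0.95572
Maximum is JLT→LMN→TRQ→JLT at 1.0251; arbitrage exists.

1.0251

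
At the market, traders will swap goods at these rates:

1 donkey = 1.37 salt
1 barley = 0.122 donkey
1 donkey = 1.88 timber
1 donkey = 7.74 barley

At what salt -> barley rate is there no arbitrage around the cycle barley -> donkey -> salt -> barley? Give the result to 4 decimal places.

Known legs of the cycle: 0.122 × 1.37 = 0.16714
For no arbitrage the full-cycle product must be 1, so the missing rate is 1 / 0.16714 ≈ 5.983008.

5.9830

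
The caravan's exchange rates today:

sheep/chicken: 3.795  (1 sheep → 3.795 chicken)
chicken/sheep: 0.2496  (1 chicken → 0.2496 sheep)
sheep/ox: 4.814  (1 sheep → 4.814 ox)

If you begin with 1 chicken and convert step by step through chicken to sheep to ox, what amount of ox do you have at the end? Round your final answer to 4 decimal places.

1.2016

1 chicken × 0.2496 = 0.2496 sheep
0.2496 sheep × 4.814 = 1.2015744 ox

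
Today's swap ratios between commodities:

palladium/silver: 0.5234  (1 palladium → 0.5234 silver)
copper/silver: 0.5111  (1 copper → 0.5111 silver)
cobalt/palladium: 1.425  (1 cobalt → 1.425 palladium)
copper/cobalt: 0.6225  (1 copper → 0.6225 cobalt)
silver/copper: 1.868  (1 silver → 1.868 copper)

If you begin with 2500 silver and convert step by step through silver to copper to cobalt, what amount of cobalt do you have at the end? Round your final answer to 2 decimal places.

2907.08

2500 silver × 1.868 = 4670 copper
4670 copper × 0.6225 = 2907.075 cobalt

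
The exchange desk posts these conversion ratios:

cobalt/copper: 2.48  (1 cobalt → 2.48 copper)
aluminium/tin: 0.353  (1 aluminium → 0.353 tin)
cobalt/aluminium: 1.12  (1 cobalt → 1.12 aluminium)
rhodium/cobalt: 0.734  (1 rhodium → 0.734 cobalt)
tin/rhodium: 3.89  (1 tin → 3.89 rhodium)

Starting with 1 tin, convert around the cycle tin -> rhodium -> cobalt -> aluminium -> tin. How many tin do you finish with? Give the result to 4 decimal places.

1 tin × 3.89 = 3.89 rhodium
3.89 rhodium × 0.734 = 2.85526 cobalt
2.85526 cobalt × 1.12 = 3.1978912 aluminium
3.1978912 aluminium × 0.353 = 1.1288555936 tin

1.1289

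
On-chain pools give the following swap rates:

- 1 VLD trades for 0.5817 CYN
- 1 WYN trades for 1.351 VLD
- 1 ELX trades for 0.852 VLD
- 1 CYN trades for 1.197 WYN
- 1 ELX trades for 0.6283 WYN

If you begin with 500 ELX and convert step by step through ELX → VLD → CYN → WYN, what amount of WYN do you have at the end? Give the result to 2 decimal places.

296.62

500 ELX × 0.852 = 426 VLD
426 VLD × 0.5817 = 247.8042 CYN
247.8042 CYN × 1.197 = 296.6216274 WYN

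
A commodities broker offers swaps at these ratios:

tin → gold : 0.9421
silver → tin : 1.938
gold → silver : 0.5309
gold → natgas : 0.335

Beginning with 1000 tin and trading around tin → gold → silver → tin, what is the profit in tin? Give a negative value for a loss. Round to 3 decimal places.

1000 tin × 0.9421 = 942.1 gold
942.1 gold × 0.5309 = 500.16089 silver
500.16089 silver × 1.938 = 969.31180482 tin
Net change: 969.31180482 − 1000 = -30.68819518 tin

-30.688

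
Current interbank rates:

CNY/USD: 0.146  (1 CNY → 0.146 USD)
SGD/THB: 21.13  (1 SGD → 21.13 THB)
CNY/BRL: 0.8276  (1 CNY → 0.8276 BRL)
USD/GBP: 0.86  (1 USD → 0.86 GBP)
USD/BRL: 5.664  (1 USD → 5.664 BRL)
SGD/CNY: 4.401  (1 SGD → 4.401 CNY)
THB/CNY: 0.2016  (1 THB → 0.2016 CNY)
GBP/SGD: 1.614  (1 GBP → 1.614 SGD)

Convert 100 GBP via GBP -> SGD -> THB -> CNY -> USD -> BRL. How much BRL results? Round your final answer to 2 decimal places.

100 GBP × 1.614 = 161.4 SGD
161.4 SGD × 21.13 = 3410.382 THB
3410.382 THB × 0.2016 = 687.5330112 CNY
687.5330112 CNY × 0.146 = 100.3798196352 USD
100.3798196352 USD × 5.664 = 568.5512984137728 BRL

568.55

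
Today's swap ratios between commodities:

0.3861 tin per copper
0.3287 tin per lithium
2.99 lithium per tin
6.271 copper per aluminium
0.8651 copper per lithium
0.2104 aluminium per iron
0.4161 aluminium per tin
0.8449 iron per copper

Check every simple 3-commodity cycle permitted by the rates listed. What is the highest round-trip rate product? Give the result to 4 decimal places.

copper→iron→aluminium→copper: 0.8449 × 0.2104 × 6.271 = 1.11478
copper→tin→aluminium→copper: 0.3861 × 0.4161 × 6.271 = 1.00748
copper→tin→lithium→copper: 0.3861 × 2.99 × 0.8651 = 0.99871
Maximum is copper→iron→aluminium→copper at 1.1148; arbitrage exists.

1.1148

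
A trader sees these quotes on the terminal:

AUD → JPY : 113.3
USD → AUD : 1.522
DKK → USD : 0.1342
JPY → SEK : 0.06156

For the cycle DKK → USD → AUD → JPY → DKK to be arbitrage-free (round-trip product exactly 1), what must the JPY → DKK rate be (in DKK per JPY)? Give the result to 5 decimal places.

Known legs of the cycle: 0.1342 × 1.522 × 113.3 = 23.14179692
For no arbitrage the full-cycle product must be 1, so the missing rate is 1 / 23.14179692 ≈ 0.0432119.

0.04321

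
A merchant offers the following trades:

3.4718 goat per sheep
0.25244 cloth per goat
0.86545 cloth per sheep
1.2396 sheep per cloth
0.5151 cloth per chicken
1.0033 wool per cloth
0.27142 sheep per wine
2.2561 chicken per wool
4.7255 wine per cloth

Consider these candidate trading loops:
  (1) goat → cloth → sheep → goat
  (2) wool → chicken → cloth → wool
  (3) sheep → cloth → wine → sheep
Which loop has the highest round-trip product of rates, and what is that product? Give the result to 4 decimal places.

(1) 0.25244 × 1.2396 × 3.4718 = 1.08641
(2) 2.2561 × 0.5151 × 1.0033 = 1.16595
(3) 0.86545 × 4.7255 × 0.27142 = 1.11002
Highest is cycle (2) at 1.1660 (>1, arbitrage).

1.1660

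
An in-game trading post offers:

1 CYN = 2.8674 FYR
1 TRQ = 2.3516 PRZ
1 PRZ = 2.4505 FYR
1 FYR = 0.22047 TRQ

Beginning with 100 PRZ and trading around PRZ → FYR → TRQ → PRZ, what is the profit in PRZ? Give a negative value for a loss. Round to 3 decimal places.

100 PRZ × 2.4505 = 245.05 FYR
245.05 FYR × 0.22047 = 54.0261735 TRQ
54.0261735 TRQ × 2.3516 = 127.0479496026 PRZ
Net change: 127.0479496026 − 100 = 27.0479496026 PRZ

27.048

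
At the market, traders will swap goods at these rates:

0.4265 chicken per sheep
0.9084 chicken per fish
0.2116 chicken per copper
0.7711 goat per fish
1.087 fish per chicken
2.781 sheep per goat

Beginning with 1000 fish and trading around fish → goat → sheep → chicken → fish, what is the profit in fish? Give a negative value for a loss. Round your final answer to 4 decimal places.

-5.8309

1000 fish × 0.7711 = 771.1 goat
771.1 goat × 2.781 = 2144.4291 sheep
2144.4291 sheep × 0.4265 = 914.59901115 chicken
914.59901115 chicken × 1.087 = 994.16912512005 fish
Net change: 994.16912512005 − 1000 = -5.83087487995 fish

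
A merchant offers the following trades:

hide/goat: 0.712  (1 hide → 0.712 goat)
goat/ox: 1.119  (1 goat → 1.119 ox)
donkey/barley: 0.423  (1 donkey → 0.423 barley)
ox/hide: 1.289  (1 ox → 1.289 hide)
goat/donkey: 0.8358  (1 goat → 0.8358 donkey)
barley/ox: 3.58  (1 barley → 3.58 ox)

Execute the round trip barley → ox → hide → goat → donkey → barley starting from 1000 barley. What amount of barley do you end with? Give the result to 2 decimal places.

1161.61

1000 barley × 3.58 = 3580 ox
3580 ox × 1.289 = 4614.62 hide
4614.62 hide × 0.712 = 3285.60944 goat
3285.60944 goat × 0.8358 = 2746.112369952 donkey
2746.112369952 donkey × 0.423 = 1161.605532489696 barley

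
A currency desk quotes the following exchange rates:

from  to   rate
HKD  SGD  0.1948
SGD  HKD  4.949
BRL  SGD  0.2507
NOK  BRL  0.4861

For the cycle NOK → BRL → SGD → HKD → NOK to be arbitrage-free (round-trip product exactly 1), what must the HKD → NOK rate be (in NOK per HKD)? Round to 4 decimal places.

Known legs of the cycle: 0.4861 × 0.2507 × 4.949 = 0.60311122123
For no arbitrage the full-cycle product must be 1, so the missing rate is 1 / 0.60311122123 ≈ 1.658069.

1.6581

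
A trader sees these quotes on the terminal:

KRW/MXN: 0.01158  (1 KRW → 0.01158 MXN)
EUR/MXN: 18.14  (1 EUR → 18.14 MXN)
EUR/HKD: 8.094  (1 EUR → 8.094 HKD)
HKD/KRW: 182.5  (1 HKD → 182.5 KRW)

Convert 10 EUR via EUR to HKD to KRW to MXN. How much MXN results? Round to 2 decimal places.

10 EUR × 8.094 = 80.94 HKD
80.94 HKD × 182.5 = 14771.55 KRW
14771.55 KRW × 0.01158 = 171.054549 MXN

171.05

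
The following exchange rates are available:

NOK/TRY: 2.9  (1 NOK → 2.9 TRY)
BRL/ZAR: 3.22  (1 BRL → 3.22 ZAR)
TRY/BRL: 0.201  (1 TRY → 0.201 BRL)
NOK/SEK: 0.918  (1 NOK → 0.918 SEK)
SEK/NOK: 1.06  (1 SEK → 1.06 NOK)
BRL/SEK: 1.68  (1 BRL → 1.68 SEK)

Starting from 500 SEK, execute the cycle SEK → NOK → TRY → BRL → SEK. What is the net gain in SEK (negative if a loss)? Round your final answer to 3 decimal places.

500 SEK × 1.06 = 530 NOK
530 NOK × 2.9 = 1537 TRY
1537 TRY × 0.201 = 308.937 BRL
308.937 BRL × 1.68 = 519.01416 SEK
Net change: 519.01416 − 500 = 19.01416 SEK

19.014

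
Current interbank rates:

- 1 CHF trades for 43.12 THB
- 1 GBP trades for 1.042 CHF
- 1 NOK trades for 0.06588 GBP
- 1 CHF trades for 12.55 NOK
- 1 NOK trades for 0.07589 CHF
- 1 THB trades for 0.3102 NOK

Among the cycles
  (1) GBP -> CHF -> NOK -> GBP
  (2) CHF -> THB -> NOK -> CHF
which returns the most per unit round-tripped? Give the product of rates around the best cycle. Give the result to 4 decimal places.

(1) 1.042 × 12.55 × 0.06588 = 0.86152
(2) 43.12 × 0.3102 × 0.07589 = 1.01509
Highest is cycle (2) at 1.0151 (>1, arbitrage).

1.0151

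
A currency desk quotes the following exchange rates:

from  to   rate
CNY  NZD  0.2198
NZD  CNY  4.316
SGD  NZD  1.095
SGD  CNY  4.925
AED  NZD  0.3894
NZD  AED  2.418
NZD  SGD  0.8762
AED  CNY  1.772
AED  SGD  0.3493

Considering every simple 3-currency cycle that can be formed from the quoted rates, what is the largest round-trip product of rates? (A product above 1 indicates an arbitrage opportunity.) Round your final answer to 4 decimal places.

CNY→NZD→SGD→CNY: 0.2198 × 0.8762 × 4.925 = 0.94850
CNY→NZD→AED→CNY: 0.2198 × 2.418 × 1.772 = 0.94178
NZD→AED→SGD→NZD: 2.418 × 0.3493 × 1.095 = 0.92485
Maximum is CNY→NZD→SGD→CNY at 0.9485; no arbitrage — every cycle loses value.

0.9485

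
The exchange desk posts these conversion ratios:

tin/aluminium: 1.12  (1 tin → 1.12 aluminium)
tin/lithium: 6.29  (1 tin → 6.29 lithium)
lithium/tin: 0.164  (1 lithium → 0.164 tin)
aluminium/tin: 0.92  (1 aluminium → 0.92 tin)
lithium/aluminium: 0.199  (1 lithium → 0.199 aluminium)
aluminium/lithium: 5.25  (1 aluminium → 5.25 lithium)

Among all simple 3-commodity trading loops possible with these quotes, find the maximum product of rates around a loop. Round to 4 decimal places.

lithium→aluminium→tin→lithium: 0.199 × 0.92 × 6.29 = 1.15157
lithium→tin→aluminium→lithium: 0.164 × 1.12 × 5.25 = 0.96432
Maximum is lithium→aluminium→tin→lithium at 1.1516; arbitrage exists.

1.1516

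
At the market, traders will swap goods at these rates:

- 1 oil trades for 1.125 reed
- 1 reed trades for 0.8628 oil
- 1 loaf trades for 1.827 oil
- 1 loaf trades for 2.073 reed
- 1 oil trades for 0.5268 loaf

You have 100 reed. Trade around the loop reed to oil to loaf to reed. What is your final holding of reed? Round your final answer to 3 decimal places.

100 reed × 0.8628 = 86.28 oil
86.28 oil × 0.5268 = 45.452304 loaf
45.452304 loaf × 2.073 = 94.222626192 reed

94.223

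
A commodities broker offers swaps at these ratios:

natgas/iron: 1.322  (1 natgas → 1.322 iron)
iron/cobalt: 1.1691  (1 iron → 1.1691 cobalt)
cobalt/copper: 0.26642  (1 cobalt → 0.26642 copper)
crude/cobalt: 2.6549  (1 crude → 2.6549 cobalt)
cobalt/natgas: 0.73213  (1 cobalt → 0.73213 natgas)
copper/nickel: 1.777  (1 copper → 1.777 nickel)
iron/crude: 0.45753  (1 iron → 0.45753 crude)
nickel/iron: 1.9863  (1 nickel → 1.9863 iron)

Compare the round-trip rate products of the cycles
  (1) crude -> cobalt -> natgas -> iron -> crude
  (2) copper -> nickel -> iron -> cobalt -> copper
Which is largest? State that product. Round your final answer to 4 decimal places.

1.1757

(1) 2.6549 × 0.73213 × 1.322 × 0.45753 = 1.17568
(2) 1.777 × 1.9863 × 1.1691 × 0.26642 = 1.09939
Highest is cycle (1) at 1.1757 (>1, arbitrage).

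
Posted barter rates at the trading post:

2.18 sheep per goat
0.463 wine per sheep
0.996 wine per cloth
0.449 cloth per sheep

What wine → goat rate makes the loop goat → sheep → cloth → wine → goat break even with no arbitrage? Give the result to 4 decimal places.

Known legs of the cycle: 2.18 × 0.449 × 0.996 = 0.97490472
For no arbitrage the full-cycle product must be 1, so the missing rate is 1 / 0.97490472 ≈ 1.025741.

1.0257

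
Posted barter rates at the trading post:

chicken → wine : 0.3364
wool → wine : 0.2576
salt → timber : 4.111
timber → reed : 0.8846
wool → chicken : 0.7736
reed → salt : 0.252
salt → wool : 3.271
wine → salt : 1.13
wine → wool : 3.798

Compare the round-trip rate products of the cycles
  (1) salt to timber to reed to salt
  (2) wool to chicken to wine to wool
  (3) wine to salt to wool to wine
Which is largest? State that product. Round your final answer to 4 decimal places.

(1) 4.111 × 0.8846 × 0.252 = 0.91642
(2) 0.7736 × 0.3364 × 3.798 = 0.98839
(3) 1.13 × 3.271 × 0.2576 = 0.95215
Highest is cycle (2) at 0.9884 (≤1, no arbitrage).

0.9884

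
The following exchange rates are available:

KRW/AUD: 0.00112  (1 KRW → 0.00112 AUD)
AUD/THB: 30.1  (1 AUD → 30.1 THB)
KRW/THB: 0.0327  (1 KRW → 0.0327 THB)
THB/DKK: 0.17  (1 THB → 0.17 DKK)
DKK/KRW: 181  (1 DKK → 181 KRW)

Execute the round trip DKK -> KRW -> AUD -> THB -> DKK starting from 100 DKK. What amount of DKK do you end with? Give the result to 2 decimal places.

103.73

100 DKK × 181 = 18100 KRW
18100 KRW × 0.00112 = 20.272 AUD
20.272 AUD × 30.1 = 610.1872 THB
610.1872 THB × 0.17 = 103.731824 DKK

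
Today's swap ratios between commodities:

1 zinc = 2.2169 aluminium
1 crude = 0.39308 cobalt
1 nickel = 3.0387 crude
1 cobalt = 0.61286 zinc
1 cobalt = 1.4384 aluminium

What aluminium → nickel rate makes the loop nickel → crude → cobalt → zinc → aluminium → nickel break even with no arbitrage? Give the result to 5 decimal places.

Known legs of the cycle: 3.0387 × 0.39308 × 0.61286 × 2.2169 = 1.622841680590237464
For no arbitrage the full-cycle product must be 1, so the missing rate is 1 / 1.622841680590237464 ≈ 0.6162031.

0.61620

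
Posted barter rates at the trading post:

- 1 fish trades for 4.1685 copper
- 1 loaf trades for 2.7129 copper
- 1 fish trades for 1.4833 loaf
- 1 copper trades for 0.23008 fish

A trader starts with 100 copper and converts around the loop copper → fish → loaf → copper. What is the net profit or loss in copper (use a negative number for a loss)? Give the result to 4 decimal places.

100 copper × 0.23008 = 23.008 fish
23.008 fish × 1.4833 = 34.1277664 loaf
34.1277664 loaf × 2.7129 = 92.58521746656 copper
Net change: 92.58521746656 − 100 = -7.41478253344 copper

-7.4148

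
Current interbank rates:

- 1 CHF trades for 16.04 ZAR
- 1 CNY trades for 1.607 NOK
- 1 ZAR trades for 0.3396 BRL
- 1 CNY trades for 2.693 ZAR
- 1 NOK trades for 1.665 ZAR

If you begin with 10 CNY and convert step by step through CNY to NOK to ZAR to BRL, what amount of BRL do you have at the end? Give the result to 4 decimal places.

10 CNY × 1.607 = 16.07 NOK
16.07 NOK × 1.665 = 26.75655 ZAR
26.75655 ZAR × 0.3396 = 9.08652438 BRL

9.0865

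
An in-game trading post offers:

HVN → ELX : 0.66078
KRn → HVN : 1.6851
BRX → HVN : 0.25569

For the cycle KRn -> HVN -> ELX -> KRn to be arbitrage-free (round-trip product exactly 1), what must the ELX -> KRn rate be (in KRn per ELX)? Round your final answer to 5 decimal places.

0.89808

Known legs of the cycle: 1.6851 × 0.66078 = 1.113480378
For no arbitrage the full-cycle product must be 1, so the missing rate is 1 / 1.113480378 ≈ 0.8980850.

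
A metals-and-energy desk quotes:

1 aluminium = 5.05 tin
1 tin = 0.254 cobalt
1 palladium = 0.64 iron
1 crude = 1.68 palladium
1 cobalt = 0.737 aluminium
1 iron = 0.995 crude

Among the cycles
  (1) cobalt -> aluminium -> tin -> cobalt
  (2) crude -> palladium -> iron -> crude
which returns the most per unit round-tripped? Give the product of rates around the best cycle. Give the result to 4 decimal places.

(1) 0.737 × 5.05 × 0.254 = 0.94535
(2) 1.68 × 0.64 × 0.995 = 1.06982
Highest is cycle (2) at 1.0698 (>1, arbitrage).

1.0698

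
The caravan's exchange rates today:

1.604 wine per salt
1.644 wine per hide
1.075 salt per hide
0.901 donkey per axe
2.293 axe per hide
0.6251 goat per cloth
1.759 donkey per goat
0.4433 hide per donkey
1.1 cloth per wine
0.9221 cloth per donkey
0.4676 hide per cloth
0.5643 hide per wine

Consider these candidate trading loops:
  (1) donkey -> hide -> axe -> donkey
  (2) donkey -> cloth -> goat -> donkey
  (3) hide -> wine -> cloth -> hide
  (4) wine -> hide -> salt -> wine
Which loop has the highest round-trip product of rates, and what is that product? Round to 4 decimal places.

(1) 0.4433 × 2.293 × 0.901 = 0.91585
(2) 0.9221 × 0.6251 × 1.759 = 1.01390
(3) 1.644 × 1.1 × 0.4676 = 0.84561
(4) 0.5643 × 1.075 × 1.604 = 0.97302
Highest is cycle (2) at 1.0139 (>1, arbitrage).

1.0139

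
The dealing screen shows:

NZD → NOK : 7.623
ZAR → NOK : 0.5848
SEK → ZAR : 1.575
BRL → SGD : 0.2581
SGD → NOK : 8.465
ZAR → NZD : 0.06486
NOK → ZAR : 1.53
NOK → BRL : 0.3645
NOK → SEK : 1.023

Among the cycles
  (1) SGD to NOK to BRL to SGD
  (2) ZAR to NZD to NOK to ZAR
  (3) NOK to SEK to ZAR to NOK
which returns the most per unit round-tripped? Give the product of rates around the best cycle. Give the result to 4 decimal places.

0.9422

(1) 8.465 × 0.3645 × 0.2581 = 0.79637
(2) 0.06486 × 7.623 × 1.53 = 0.75647
(3) 1.023 × 1.575 × 0.5848 = 0.94224
Highest is cycle (3) at 0.9422 (≤1, no arbitrage).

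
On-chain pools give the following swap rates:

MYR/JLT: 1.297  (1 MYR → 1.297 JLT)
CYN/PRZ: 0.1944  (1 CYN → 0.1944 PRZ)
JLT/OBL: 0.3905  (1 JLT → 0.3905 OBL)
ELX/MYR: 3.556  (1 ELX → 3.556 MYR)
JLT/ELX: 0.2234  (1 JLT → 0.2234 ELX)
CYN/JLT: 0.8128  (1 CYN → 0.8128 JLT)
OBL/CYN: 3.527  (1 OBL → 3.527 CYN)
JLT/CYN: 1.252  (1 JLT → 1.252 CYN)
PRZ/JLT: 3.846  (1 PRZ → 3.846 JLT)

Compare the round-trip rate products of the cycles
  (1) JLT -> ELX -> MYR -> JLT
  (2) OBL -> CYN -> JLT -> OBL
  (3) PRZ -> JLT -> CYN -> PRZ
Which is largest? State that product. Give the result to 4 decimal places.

(1) 0.2234 × 3.556 × 1.297 = 1.03035
(2) 3.527 × 0.8128 × 0.3905 = 1.11946
(3) 3.846 × 1.252 × 0.1944 = 0.93607
Highest is cycle (2) at 1.1195 (>1, arbitrage).

1.1195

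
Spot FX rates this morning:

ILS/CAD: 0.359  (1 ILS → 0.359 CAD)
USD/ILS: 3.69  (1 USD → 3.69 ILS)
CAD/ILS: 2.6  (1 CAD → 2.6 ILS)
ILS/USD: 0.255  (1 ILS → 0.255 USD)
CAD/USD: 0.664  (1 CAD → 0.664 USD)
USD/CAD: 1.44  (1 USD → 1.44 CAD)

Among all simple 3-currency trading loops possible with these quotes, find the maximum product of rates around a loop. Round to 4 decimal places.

0.9547

CAD→ILS→USD→CAD: 2.6 × 0.255 × 1.44 = 0.95472
CAD→USD→ILS→CAD: 0.664 × 3.69 × 0.359 = 0.87961
Maximum is CAD→ILS→USD→CAD at 0.9547; no arbitrage — every cycle loses value.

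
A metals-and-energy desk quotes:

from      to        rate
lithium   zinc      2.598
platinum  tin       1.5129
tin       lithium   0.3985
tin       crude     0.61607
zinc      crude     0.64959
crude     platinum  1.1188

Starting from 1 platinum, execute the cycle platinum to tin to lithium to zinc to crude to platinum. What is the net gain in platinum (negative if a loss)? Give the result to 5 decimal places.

1 platinum × 1.5129 = 1.5129 tin
1.5129 tin × 0.3985 = 0.60289065 lithium
0.60289065 lithium × 2.598 = 1.5663099087 zinc
1.5663099087 zinc × 0.64959 = 1.017459253592433 crude
1.017459253592433 crude × 1.1188 = 1.1383334129192140404 platinum
Net change: 1.1383334129192140404 − 1 = 0.1383334129192140404 platinum

0.13833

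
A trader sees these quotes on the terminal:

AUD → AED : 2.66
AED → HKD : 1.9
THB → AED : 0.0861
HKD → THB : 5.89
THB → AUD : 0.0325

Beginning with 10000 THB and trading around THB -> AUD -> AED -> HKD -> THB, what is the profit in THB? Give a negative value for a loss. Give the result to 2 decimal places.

10000 THB × 0.0325 = 325 AUD
325 AUD × 2.66 = 864.5 AED
864.5 AED × 1.9 = 1642.55 HKD
1642.55 HKD × 5.89 = 9674.6195 THB
Net change: 9674.6195 − 10000 = -325.3805 THB

-325.38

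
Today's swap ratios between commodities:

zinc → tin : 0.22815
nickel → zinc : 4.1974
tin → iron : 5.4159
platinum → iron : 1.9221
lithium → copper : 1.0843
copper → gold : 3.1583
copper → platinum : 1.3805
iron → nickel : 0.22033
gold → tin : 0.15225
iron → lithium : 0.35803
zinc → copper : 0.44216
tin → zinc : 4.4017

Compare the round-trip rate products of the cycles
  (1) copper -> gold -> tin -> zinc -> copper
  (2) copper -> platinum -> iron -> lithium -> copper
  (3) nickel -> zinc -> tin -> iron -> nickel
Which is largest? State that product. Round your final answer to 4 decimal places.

1.1427

(1) 3.1583 × 0.15225 × 4.4017 × 0.44216 = 0.93586
(2) 1.3805 × 1.9221 × 0.35803 × 1.0843 = 1.03010
(3) 4.1974 × 0.22815 × 5.4159 × 0.22033 = 1.14273
Highest is cycle (3) at 1.1427 (>1, arbitrage).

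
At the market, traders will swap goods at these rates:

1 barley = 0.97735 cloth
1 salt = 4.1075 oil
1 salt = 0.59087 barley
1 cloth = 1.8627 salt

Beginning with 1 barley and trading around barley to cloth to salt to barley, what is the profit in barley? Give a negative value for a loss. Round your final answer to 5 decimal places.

0.07568

1 barley × 0.97735 = 0.97735 cloth
0.97735 cloth × 1.8627 = 1.820509845 salt
1.820509845 salt × 0.59087 = 1.07568465211515 barley
Net change: 1.07568465211515 − 1 = 0.07568465211515 barley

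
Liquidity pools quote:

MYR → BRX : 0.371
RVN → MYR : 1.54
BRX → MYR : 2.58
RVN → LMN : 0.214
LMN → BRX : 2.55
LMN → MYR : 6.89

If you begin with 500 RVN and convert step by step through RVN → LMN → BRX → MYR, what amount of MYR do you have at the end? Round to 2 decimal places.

703.95

500 RVN × 0.214 = 107 LMN
107 LMN × 2.55 = 272.85 BRX
272.85 BRX × 2.58 = 703.953 MYR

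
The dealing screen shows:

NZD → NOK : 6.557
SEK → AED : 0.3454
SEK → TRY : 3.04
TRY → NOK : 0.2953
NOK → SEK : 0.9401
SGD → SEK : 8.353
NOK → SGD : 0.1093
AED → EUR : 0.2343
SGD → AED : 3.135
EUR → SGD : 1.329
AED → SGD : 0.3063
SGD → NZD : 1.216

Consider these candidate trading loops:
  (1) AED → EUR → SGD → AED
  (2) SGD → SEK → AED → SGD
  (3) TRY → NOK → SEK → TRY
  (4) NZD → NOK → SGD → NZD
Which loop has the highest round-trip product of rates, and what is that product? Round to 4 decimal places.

(1) 0.2343 × 1.329 × 3.135 = 0.97619
(2) 8.353 × 0.3454 × 0.3063 = 0.88371
(3) 0.2953 × 0.9401 × 3.04 = 0.84394
(4) 6.557 × 0.1093 × 1.216 = 0.87148
Highest is cycle (1) at 0.9762 (≤1, no arbitrage).

0.9762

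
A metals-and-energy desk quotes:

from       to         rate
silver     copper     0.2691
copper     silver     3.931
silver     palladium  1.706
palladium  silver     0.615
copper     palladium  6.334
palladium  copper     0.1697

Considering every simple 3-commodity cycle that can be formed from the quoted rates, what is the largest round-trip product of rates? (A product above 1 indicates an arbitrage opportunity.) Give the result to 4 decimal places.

1.1381

copper→silver→palladium→copper: 3.931 × 1.706 × 0.1697 = 1.13806
copper→palladium→silver→copper: 6.334 × 0.615 × 0.2691 = 1.04825
Maximum is copper→silver→palladium→copper at 1.1381; arbitrage exists.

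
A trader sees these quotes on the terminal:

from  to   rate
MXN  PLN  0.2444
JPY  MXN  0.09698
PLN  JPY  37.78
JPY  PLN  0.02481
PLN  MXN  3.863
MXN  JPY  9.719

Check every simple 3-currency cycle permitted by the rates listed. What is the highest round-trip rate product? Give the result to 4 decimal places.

JPY→PLN→MXN→JPY: 0.02481 × 3.863 × 9.719 = 0.93148
JPY→MXN→PLN→JPY: 0.09698 × 0.2444 × 37.78 = 0.89546
Maximum is JPY→PLN→MXN→JPY at 0.9315; no arbitrage — every cycle loses value.

0.9315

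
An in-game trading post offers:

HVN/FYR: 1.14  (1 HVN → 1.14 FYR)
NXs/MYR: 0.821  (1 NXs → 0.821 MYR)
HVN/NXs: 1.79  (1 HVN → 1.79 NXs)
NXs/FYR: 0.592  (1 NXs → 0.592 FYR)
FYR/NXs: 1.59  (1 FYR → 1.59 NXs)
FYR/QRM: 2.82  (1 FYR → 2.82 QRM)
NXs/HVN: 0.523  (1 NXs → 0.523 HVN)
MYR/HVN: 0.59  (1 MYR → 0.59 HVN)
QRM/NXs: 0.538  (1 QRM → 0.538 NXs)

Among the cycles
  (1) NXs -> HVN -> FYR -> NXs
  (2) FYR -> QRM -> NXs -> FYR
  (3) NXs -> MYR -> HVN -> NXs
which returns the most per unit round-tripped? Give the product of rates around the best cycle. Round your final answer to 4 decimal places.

0.9480

(1) 0.523 × 1.14 × 1.59 = 0.94799
(2) 2.82 × 0.538 × 0.592 = 0.89816
(3) 0.821 × 0.59 × 1.79 = 0.86706
Highest is cycle (1) at 0.9480 (≤1, no arbitrage).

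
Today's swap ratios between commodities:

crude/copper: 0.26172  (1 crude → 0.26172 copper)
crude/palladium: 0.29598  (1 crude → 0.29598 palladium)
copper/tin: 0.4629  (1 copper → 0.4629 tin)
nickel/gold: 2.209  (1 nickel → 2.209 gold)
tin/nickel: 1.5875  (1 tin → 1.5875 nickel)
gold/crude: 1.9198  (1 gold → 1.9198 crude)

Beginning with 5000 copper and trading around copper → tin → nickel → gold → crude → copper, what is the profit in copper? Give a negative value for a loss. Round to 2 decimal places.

5000 copper × 0.4629 = 2314.5 tin
2314.5 tin × 1.5875 = 3674.26875 nickel
3674.26875 nickel × 2.209 = 8116.45966875 gold
8116.45966875 gold × 1.9198 = 15581.97927206625 crude
15581.97927206625 crude × 0.26172 = 4078.11561508517895 copper
Net change: 4078.11561508517895 − 5000 = -921.88438491482105 copper

-921.88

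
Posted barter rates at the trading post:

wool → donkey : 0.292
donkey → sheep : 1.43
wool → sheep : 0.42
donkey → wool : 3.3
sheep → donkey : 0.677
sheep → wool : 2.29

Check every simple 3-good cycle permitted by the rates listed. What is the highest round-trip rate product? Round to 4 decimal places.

donkey→sheep→wool→donkey: 1.43 × 2.29 × 0.292 = 0.95621
donkey→wool→sheep→donkey: 3.3 × 0.42 × 0.677 = 0.93832
Maximum is donkey→sheep→wool→donkey at 0.9562; no arbitrage — every cycle loses value.

0.9562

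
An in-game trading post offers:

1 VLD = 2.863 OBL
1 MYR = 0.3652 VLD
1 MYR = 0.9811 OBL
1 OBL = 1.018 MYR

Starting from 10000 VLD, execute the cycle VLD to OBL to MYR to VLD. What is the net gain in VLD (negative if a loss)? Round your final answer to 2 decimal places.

10000 VLD × 2.863 = 28630 OBL
28630 OBL × 1.018 = 29145.34 MYR
29145.34 MYR × 0.3652 = 10643.878168 VLD
Net change: 10643.878168 − 10000 = 643.878168 VLD

643.88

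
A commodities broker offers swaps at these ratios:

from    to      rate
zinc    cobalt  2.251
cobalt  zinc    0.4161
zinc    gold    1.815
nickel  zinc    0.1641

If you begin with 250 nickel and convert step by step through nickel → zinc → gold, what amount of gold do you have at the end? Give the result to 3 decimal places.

74.460

250 nickel × 0.1641 = 41.025 zinc
41.025 zinc × 1.815 = 74.460375 gold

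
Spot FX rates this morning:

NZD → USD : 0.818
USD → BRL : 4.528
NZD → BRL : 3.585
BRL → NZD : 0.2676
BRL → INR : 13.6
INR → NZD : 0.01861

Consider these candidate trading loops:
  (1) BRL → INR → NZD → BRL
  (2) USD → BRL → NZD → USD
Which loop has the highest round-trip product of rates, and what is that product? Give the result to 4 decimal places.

0.9912

(1) 13.6 × 0.01861 × 3.585 = 0.90735
(2) 4.528 × 0.2676 × 0.818 = 0.99116
Highest is cycle (2) at 0.9912 (≤1, no arbitrage).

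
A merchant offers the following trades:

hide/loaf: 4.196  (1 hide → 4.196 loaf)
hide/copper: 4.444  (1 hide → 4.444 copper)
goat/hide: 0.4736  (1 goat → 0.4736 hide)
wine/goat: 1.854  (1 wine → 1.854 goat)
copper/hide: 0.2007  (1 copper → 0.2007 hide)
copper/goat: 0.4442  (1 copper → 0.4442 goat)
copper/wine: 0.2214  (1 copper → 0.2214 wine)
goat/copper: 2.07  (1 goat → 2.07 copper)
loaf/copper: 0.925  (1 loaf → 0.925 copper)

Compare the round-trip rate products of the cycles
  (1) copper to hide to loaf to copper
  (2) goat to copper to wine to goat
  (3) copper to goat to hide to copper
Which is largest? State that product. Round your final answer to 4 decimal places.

(1) 0.2007 × 4.196 × 0.925 = 0.77898
(2) 2.07 × 0.2214 × 1.854 = 0.84968
(3) 0.4442 × 0.4736 × 4.444 = 0.93490
Highest is cycle (3) at 0.9349 (≤1, no arbitrage).

0.9349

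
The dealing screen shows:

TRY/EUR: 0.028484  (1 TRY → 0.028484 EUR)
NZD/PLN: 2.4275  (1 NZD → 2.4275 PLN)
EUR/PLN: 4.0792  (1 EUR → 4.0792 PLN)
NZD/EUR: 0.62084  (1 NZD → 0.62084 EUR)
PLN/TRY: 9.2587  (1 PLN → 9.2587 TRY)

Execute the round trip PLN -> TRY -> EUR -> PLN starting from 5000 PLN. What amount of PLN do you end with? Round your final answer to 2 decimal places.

5378.93

5000 PLN × 9.2587 = 46293.5 TRY
46293.5 TRY × 0.028484 = 1318.624054 EUR
1318.624054 EUR × 4.0792 = 5378.9312410768 PLN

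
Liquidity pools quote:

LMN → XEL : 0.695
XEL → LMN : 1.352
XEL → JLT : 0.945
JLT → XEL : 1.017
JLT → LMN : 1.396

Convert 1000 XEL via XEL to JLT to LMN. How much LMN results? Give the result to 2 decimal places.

1319.22

1000 XEL × 0.945 = 945 JLT
945 JLT × 1.396 = 1319.22 LMN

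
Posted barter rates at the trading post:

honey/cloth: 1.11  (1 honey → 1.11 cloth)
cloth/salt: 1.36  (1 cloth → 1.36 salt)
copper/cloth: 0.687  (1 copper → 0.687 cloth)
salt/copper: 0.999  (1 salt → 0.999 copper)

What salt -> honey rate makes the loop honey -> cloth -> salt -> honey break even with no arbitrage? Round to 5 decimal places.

Known legs of the cycle: 1.11 × 1.36 = 1.5096
For no arbitrage the full-cycle product must be 1, so the missing rate is 1 / 1.5096 ≈ 0.6624271.

0.66243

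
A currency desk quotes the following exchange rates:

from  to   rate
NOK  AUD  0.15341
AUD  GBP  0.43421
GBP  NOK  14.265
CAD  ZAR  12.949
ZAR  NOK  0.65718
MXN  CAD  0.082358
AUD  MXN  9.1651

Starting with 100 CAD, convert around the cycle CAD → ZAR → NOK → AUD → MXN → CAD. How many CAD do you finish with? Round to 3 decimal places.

98.541

100 CAD × 12.949 = 1294.9 ZAR
1294.9 ZAR × 0.65718 = 850.982382 NOK
850.982382 NOK × 0.15341 = 130.54920722262 AUD
130.54920722262 AUD × 9.1651 = 1196.496539116034562 MXN
1196.496539116034562 MXN × 0.082358 = 98.541061968518374457196 CAD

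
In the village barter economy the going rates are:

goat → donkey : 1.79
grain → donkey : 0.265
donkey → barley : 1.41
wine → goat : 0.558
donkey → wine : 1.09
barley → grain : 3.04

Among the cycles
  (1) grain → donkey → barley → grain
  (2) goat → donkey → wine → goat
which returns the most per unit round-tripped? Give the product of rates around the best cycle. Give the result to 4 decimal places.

1.1359

(1) 0.265 × 1.41 × 3.04 = 1.13590
(2) 1.79 × 1.09 × 0.558 = 1.08871
Highest is cycle (1) at 1.1359 (>1, arbitrage).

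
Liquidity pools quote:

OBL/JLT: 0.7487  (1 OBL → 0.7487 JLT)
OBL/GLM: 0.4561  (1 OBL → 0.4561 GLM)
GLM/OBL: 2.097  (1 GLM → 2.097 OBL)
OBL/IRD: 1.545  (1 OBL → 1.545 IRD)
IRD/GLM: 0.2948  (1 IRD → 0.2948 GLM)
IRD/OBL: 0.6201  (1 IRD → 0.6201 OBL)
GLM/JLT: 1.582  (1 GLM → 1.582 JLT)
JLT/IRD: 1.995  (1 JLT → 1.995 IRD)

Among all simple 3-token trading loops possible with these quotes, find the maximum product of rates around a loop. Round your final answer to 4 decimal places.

IRD→GLM→OBL→IRD: 0.2948 × 2.097 × 1.545 = 0.95511
JLT→IRD→GLM→JLT: 1.995 × 0.2948 × 1.582 = 0.93042
JLT→IRD→OBL→JLT: 1.995 × 0.6201 × 0.7487 = 0.92622
Maximum is IRD→GLM→OBL→IRD at 0.9551; no arbitrage — every cycle loses value.

0.9551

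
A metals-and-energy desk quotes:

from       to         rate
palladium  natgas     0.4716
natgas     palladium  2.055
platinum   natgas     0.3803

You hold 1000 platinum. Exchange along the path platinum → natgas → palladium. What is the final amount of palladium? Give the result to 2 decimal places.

1000 platinum × 0.3803 = 380.3 natgas
380.3 natgas × 2.055 = 781.5165 palladium

781.52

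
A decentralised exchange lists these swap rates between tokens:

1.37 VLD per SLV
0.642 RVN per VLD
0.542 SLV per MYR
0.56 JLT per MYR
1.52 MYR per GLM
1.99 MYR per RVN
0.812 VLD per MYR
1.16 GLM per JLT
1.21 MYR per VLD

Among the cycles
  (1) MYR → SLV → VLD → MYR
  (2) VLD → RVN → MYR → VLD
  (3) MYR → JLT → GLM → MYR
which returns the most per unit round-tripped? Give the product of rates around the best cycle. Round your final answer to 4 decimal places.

(1) 0.542 × 1.37 × 1.21 = 0.89847
(2) 0.642 × 1.99 × 0.812 = 1.03739
(3) 0.56 × 1.16 × 1.52 = 0.98739
Highest is cycle (2) at 1.0374 (>1, arbitrage).

1.0374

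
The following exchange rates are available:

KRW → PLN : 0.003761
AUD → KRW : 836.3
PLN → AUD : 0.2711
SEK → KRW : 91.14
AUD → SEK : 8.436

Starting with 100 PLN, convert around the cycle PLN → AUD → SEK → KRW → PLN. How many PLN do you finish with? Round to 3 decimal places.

100 PLN × 0.2711 = 27.11 AUD
27.11 AUD × 8.436 = 228.69996 SEK
228.69996 SEK × 91.14 = 20843.7143544 KRW
20843.7143544 KRW × 0.003761 = 78.3932096868984 PLN

78.393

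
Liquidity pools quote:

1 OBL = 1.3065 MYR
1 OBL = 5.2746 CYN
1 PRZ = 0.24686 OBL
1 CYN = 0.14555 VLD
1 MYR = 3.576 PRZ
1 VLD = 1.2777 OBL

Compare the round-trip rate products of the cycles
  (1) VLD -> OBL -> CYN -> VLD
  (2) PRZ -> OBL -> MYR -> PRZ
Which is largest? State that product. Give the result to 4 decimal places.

1.1533

(1) 1.2777 × 5.2746 × 0.14555 = 0.98091
(2) 0.24686 × 1.3065 × 3.576 = 1.15334
Highest is cycle (2) at 1.1533 (>1, arbitrage).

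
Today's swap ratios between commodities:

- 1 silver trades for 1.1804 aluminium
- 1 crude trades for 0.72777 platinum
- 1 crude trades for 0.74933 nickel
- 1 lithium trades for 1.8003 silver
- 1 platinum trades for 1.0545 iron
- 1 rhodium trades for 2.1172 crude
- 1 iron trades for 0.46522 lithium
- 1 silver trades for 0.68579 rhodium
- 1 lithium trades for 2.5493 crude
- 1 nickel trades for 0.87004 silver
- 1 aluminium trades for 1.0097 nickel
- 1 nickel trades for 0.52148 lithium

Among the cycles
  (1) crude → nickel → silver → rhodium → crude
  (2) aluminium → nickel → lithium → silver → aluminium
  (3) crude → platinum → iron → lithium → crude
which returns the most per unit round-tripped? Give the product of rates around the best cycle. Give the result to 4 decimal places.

1.1189

(1) 0.74933 × 0.87004 × 0.68579 × 2.1172 = 0.94660
(2) 1.0097 × 0.52148 × 1.8003 × 1.1804 = 1.11893
(3) 0.72777 × 1.0545 × 0.46522 × 2.5493 = 0.91016
Highest is cycle (2) at 1.1189 (>1, arbitrage).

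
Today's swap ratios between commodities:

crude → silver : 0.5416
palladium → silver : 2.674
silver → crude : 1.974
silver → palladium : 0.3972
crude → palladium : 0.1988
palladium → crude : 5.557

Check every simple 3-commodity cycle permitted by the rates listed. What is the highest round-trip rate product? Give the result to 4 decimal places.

1.1954

silver→palladium→crude→silver: 0.3972 × 5.557 × 0.5416 = 1.19544
silver→crude→palladium→silver: 1.974 × 0.1988 × 2.674 = 1.04936
Maximum is silver→palladium→crude→silver at 1.1954; arbitrage exists.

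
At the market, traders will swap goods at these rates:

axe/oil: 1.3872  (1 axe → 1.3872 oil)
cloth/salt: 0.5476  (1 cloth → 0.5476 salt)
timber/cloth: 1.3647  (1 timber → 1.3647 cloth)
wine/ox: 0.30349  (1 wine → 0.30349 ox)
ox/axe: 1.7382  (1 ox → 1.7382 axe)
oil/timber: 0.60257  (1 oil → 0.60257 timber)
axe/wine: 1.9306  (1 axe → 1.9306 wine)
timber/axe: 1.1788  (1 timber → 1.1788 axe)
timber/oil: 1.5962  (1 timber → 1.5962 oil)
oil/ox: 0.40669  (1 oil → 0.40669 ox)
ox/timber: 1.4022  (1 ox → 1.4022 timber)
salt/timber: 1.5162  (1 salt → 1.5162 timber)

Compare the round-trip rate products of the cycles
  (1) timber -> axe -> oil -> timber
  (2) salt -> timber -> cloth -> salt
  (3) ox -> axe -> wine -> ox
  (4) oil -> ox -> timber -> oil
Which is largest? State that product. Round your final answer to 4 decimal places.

1.1331

(1) 1.1788 × 1.3872 × 0.60257 = 0.98534
(2) 1.5162 × 1.3647 × 0.5476 = 1.13307
(3) 1.7382 × 1.9306 × 0.30349 = 1.01844
(4) 0.40669 × 1.4022 × 1.5962 = 0.91025
Highest is cycle (2) at 1.1331 (>1, arbitrage).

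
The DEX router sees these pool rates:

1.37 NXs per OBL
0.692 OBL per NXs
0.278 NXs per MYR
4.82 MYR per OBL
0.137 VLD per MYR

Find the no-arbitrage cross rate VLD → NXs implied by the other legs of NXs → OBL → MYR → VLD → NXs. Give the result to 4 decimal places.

Known legs of the cycle: 0.692 × 4.82 × 0.137 = 0.45695528
For no arbitrage the full-cycle product must be 1, so the missing rate is 1 / 0.45695528 ≈ 2.188398.

2.1884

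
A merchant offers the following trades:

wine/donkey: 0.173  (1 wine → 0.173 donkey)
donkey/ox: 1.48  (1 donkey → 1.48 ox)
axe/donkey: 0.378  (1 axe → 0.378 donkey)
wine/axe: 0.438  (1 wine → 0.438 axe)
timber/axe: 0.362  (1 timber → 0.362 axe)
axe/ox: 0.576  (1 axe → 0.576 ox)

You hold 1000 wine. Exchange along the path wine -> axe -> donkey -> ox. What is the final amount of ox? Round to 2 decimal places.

245.03

1000 wine × 0.438 = 438 axe
438 axe × 0.378 = 165.564 donkey
165.564 donkey × 1.48 = 245.03472 ox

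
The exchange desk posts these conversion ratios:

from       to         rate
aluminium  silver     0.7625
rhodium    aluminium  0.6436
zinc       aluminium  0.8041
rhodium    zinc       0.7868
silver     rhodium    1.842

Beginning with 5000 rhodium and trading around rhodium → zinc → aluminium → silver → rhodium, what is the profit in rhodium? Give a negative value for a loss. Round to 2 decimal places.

-557.02

5000 rhodium × 0.7868 = 3934 zinc
3934 zinc × 0.8041 = 3163.3294 aluminium
3163.3294 aluminium × 0.7625 = 2412.0386675 silver
2412.0386675 silver × 1.842 = 4442.975225535 rhodium
Net change: 4442.975225535 − 5000 = -557.024774465 rhodium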